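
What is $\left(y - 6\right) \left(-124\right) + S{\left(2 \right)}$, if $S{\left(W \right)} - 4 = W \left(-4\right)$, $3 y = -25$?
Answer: $\frac{5320}{3} \approx 1773.3$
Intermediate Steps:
$y = - \frac{25}{3}$ ($y = \frac{1}{3} \left(-25\right) = - \frac{25}{3} \approx -8.3333$)
$S{\left(W \right)} = 4 - 4 W$ ($S{\left(W \right)} = 4 + W \left(-4\right) = 4 - 4 W$)
$\left(y - 6\right) \left(-124\right) + S{\left(2 \right)} = \left(- \frac{25}{3} - 6\right) \left(-124\right) + \left(4 - 8\right) = \left(- \frac{43}{3}\right) \left(-124\right) - 4 = \frac{5332}{3} - 4 = \frac{5320}{3}$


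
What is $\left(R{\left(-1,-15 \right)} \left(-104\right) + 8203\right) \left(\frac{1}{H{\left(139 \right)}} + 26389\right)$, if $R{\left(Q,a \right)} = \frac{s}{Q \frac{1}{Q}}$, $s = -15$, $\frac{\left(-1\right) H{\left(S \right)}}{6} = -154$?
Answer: $\frac{238055495431}{924} \approx 2.5764 \cdot 10^{8}$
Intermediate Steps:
$H{\left(S \right)} = 924$ ($H{\left(S \right)} = \left(-6\right) \left(-154\right) = 924$)
$R{\left(Q,a \right)} = -15$ ($R{\left(Q,a \right)} = - \frac{15}{Q \frac{1}{Q}} = - \frac{15}{1} = \left(-15\right) 1 = -15$)
$\left(R{\left(-1,-15 \right)} \left(-104\right) + 8203\right) \left(\frac{1}{H{\left(139 \right)}} + 26389\right) = \left(\left(-15\right) \left(-104\right) + 8203\right) \left(\frac{1}{924} + 26389\right) = \left(1560 + 8203\right) \left(\frac{1}{924} + 26389\right) = 9763 \cdot \frac{24383437}{924} = \frac{238055495431}{924}$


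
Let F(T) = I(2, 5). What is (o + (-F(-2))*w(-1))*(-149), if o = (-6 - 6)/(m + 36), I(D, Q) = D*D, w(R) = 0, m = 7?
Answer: 1788/43 ≈ 41.581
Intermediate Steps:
I(D, Q) = D²
F(T) = 4 (F(T) = 2² = 4)
o = -12/43 (o = (-6 - 6)/(7 + 36) = -12/43 ≈ -0.27907)
(o + (-F(-2))*w(-1))*(-149) = (-12/43 - 1*4*0)*(-149) = (-12/43 - 4*0)*(-149) = (-12/43 + 0)*(-149) = -12/43*(-149) = 1788/43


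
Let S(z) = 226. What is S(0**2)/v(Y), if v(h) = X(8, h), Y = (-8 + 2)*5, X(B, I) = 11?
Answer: 226/11 ≈ 20.545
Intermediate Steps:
Y = -30 (Y = -6*5 = -30)
v(h) = 11
S(0**2)/v(Y) = 226/11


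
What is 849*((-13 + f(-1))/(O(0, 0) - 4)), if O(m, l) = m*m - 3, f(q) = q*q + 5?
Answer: 849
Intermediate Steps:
f(q) = 5 + q**2 (f(q) = q**2 + 5 = 5 + q**2)
O(m, l) = -3 + m**2 (O(m, l) = m**2 - 3 = -3 + m**2)
849*((-13 + f(-1))/(O(0, 0) - 4)) = 849*((-13 + (5 + (-1)**2))/((-3 + 0**2) - 4)) = 849*((-13 + (5 + 1))/((-3 + 0) - 4)) = 849*((-13 + 6)/(-3 - 4)) = 849*(-7/(-7)) = 849*(-7*(-1/7)) = 849*1 = 849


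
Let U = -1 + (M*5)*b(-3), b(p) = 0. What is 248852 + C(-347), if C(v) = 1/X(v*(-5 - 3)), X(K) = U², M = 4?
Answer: 248853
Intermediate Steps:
U = -1 (U = -1 + (4*5)*0 = -1 + 20*0 = -1 + 0 = -1)
X(K) = 1 (X(K) = (-1)² = 1)
C(v) = 1 (C(v) = 1/1 = 1)
248852 + C(-347) = 248852 + 1 = 248853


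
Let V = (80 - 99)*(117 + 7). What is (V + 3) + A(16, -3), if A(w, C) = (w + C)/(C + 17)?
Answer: -32929/14 ≈ -2352.1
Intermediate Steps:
V = -2356 (V = -19*124 = -2356)
A(w, C) = (C + w)/(17 + C)
(V + 3) + A(16, -3) = (-2356 + 3) + (-3 + 16)/(17 - 3) = -2353 + 13/14 = -32929/14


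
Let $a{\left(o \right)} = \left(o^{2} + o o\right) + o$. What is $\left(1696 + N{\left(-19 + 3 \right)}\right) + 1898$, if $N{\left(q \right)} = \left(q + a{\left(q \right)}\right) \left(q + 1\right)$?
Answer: $-3606$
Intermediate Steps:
$a{\left(o \right)} = o + 2 o^{2}$ ($a{\left(o \right)} = \left(o^{2} + o^{2}\right) + o = 2 o^{2} + o = o + 2 o^{2}$)
$N{\left(q \right)} = \left(1 + q\right) \left(q + q \left(1 + 2 q\right)\right)$ ($N{\left(q \right)} = \left(q + q \left(1 + 2 q\right)\right) \left(q + 1\right) = \left(q + q \left(1 + 2 q\right)\right) \left(1 + q\right) = \left(1 + q\right) \left(q + q \left(1 + 2 q\right)\right)$)
$\left(1696 + N{\left(-19 + 3 \right)}\right) + 1898 = \left(1696 + 2 \left(-19 + 3\right) \left(1 + \left(-19 + 3\right)^{2} + 2 \left(-19 + 3\right)\right)\right) + 1898 = \left(1696 + 2 \left(-16\right) \left(1 + \left(-16\right)^{2} + 2 \left(-16\right)\right)\right) + 1898 = \left(1696 + 2 \left(-16\right) \left(1 + 256 - 32\right)\right) + 1898 = \left(1696 + 2 \left(-16\right) 225\right) + 1898 = \left(1696 - 7200\right) + 1898 = -5504 + 1898 = -3606$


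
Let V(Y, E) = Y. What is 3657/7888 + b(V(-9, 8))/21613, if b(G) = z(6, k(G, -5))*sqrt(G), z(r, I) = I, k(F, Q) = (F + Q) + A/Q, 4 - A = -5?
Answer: 3657/7888 - 237*I/108065 ≈ 0.46362 - 0.0021931*I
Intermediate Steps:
A = 9 (A = 4 - 1*(-5) = 4 + 5 = 9)
k(F, Q) = F + Q + 9/Q (k(F, Q) = (F + Q) + 9/Q = F + Q + 9/Q)
b(G) = sqrt(G)*(-34/5 + G) (b(G) = (G - 5 + 9/(-5))*sqrt(G) = (G - 5 + 9*(-1/5))*sqrt(G) = (G - 5 - 9/5)*sqrt(G) = (-34/5 + G)*sqrt(G) = sqrt(G)*(-34/5 + G))
3657/7888 + b(V(-9, 8))/21613 = 3657/7888 + (sqrt(-9)*(-34/5 - 9))/21613 = 3657*(1/7888) + ((3*I)*(-79/5))*(1/21613) = 3657/7888 - 237*I/5*(1/21613) = 3657/7888 - 237*I/108065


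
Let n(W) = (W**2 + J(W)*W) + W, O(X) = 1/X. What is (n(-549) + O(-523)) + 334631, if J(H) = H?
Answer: 489990331/523 ≈ 9.3688e+5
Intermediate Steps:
n(W) = W + 2*W**2 (n(W) = (W**2 + W*W) + W = (W**2 + W**2) + W = 2*W**2 + W = W + 2*W**2)
(n(-549) + O(-523)) + 334631 = (-549*(1 + 2*(-549)) + 1/(-523)) + 334631 = (-549*(1 - 1098) - 1/523) + 334631 = (-549*(-1097) - 1/523) + 334631 = (602253 - 1/523) + 334631 = 314978318/523 + 334631 = 489990331/523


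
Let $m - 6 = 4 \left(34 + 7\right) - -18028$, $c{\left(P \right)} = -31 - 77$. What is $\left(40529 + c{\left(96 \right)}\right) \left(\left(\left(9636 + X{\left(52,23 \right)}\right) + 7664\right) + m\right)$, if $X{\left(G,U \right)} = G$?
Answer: $1436966550$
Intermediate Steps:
$c{\left(P \right)} = -108$ ($c{\left(P \right)} = -31 - 77 = -108$)
$m = 18198$ ($m = 6 + \left(4 \left(34 + 7\right) - -18028\right) = 6 + \left(4 \cdot 41 + 18028\right) = 6 + \left(164 + 18028\right) = 6 + 18192 = 18198$)
$\left(40529 + c{\left(96 \right)}\right) \left(\left(\left(9636 + X{\left(52,23 \right)}\right) + 7664\right) + m\right) = \left(40529 - 108\right) \left(\left(\left(9636 + 52\right) + 7664\right) + 18198\right) = 40421 \left(\left(9688 + 7664\right) + 18198\right) = 40421 \left(17352 + 18198\right) = 40421 \cdot 35550 = 1436966550$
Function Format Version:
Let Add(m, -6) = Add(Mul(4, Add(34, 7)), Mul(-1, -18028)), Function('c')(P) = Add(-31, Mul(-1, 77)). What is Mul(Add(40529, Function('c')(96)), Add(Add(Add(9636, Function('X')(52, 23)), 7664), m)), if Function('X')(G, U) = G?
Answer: 1436966550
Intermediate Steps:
Function('c')(P) = -108 (Function('c')(P) = Add(-31, -77) = -108)
m = 18198 (m = Add(6, Add(Mul(4, Add(34, 7)), Mul(-1, -18028))) = Add(6, Add(Mul(4, 41), 18028)) = Add(6, Add(164, 18028)) = Add(6, 18192) = 18198)
Mul(Add(40529, Function('c')(96)), Add(Add(Add(9636, Function('X')(52, 23)), 7664), m)) = Mul(Add(40529, -108), Add(Add(Add(9636, 52), 7664), 18198)) = Mul(40421, Add(Add(9688, 7664), 18198)) = Mul(40421, Add(17352, 18198)) = Mul(40421, 35550) = 1436966550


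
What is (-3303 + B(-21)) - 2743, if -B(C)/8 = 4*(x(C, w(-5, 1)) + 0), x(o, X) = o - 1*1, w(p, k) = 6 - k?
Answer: -5342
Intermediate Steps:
x(o, X) = -1 + o (x(o, X) = o - 1 = -1 + o)
B(C) = 32 - 32*C (B(C) = -32*((-1 + C) + 0) = -32*(-1 + C) = -8*(-4 + 4*C) = 32 - 32*C)
(-3303 + B(-21)) - 2743 = (-3303 + (32 - 32*(-21))) - 2743 = (-3303 + (32 + 672)) - 2743 = (-3303 + 704) - 2743 = -2599 - 2743 = -5342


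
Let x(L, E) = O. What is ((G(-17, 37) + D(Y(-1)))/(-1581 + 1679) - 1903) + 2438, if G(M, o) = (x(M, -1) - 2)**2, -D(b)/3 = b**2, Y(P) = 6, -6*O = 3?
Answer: 209313/392 ≈ 533.96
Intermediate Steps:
O = -1/2 (O = -1/6*3 = -1/2 ≈ -0.50000)
x(L, E) = -1/2
D(b) = -3*b**2
G(M, o) = 25/4 (G(M, o) = (-1/2 - 2)**2 = (-5/2)**2 = 25/4)
((G(-17, 37) + D(Y(-1)))/(-1581 + 1679) - 1903) + 2438 = ((25/4 - 3*6**2)/(-1581 + 1679) - 1903) + 2438 = ((25/4 - 3*36)/98 - 1903) + 2438 = ((25/4 - 108)*(1/98) - 1903) + 2438 = (-407/4*1/98 - 1903) + 2438 = (-407/392 - 1903) + 2438 = -746383/392 + 2438 = 209313/392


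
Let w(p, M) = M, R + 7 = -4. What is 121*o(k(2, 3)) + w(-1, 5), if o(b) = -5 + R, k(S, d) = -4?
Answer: -1931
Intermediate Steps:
R = -11 (R = -7 - 4 = -11)
o(b) = -16 (o(b) = -5 - 11 = -16)
121*o(k(2, 3)) + w(-1, 5) = 121*(-16) + 5 = -1936 + 5 = -1931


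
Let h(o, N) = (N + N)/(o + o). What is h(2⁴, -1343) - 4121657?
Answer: -65947855/16 ≈ -4.1217e+6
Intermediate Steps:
h(o, N) = N/o (h(o, N) = (2*N)/((2*o)) = (2*N)*(1/(2*o)) = N/o)
h(2⁴, -1343) - 4121657 = -1343/(2⁴) - 4121657 = -1343/16 - 4121657 = -65947855/16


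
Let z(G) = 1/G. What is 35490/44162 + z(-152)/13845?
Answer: 525961489/654480840 ≈ 0.80363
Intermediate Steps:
35490/44162 + z(-152)/13845 = 35490/44162 + 1/(-152*13845) = 35490*(1/44162) - 1/152*1/13845 = 17745/22081 - 1/2104440 = 525961489/654480840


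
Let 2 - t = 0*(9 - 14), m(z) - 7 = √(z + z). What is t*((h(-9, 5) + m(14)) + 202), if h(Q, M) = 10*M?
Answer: 518 + 4*√7 ≈ 528.58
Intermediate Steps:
m(z) = 7 + √2*√z (m(z) = 7 + √(z + z) = 7 + √(2*z) = 7 + √2*√z)
t = 2 (t = 2 - 0*(9 - 14) = 2 - 0*(-5) = 2 - 1*0 = 2 + 0 = 2)
t*((h(-9, 5) + m(14)) + 202) = 2*((10*5 + (7 + √2*√14)) + 202) = 2*((50 + (7 + 2*√7)) + 202) = 2*((57 + 2*√7) + 202) = 2*(259 + 2*√7) = 518 + 4*√7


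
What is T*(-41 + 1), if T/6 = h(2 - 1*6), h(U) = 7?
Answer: -1680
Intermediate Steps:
T = 42 (T = 6*7 = 42)
T*(-41 + 1) = 42*(-41 + 1) = 42*(-40) = -1680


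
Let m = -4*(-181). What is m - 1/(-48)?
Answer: 34753/48 ≈ 724.02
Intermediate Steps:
m = 724
m - 1/(-48) = 724 - 1/(-48) = 724 - 1*(-1/48) = 724 + 1/48 = 34753/48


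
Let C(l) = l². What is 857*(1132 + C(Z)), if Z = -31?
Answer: 1793701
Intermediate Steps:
857*(1132 + C(Z)) = 857*(1132 + (-31)²) = 857*(1132 + 961) = 857*2093 = 1793701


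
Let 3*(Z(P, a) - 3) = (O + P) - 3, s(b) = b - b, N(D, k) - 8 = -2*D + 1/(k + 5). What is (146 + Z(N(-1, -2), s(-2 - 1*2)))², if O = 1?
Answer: 1865956/81 ≈ 23037.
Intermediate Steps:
N(D, k) = 8 + 1/(5 + k) - 2*D (N(D, k) = 8 + (-2*D + 1/(k + 5)) = 8 + (-2*D + 1/(5 + k)) = 8 + (1/(5 + k) - 2*D) = 8 + 1/(5 + k) - 2*D)
s(b) = 0
Z(P, a) = 7/3 + P/3 (Z(P, a) = 3 + ((1 + P) - 3)/3 = 3 + (-2 + P)/3 = 3 + (-⅔ + P/3) = 7/3 + P/3)
(146 + Z(N(-1, -2), s(-2 - 1*2)))² = (146 + (7/3 + ((41 - 10*(-1) + 8*(-2) - 2*(-1)*(-2))/(5 - 2))/3))² = (146 + (7/3 + ((41 + 10 - 16 - 4)/3)/3))² = (146 + (7/3 + ((⅓)*31)/3))² = (146 + (7/3 + (⅓)*(31/3)))² = (146 + (7/3 + 31/9))² = (146 + 52/9)² = (1366/9)² = 1865956/81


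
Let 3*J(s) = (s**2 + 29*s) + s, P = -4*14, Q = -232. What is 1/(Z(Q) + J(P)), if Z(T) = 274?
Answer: 3/2278 ≈ 0.0013169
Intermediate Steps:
P = -56
J(s) = 10*s + s**2/3 (J(s) = ((s**2 + 29*s) + s)/3 = (s**2 + 30*s)/3 = 10*s + s**2/3)
1/(Z(Q) + J(P)) = 1/(274 + (1/3)*(-56)*(30 - 56)) = 1/(274 + (1/3)*(-56)*(-26)) = 1/(274 + 1456/3) = 1/(2278/3) = 3/2278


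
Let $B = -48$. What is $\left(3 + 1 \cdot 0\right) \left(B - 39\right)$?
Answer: $-261$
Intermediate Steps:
$\left(3 + 1 \cdot 0\right) \left(B - 39\right) = \left(3 + 1 \cdot 0\right) \left(-48 - 39\right) = \left(3 + 0\right) \left(-87\right) = 3 \left(-87\right) = -261$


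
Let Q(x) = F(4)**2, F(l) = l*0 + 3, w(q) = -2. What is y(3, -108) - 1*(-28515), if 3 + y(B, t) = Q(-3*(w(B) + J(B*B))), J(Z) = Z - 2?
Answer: 28521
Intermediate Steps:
F(l) = 3 (F(l) = 0 + 3 = 3)
J(Z) = -2 + Z
Q(x) = 9 (Q(x) = 3**2 = 9)
y(B, t) = 6 (y(B, t) = -3 + 9 = 6)
y(3, -108) - 1*(-28515) = 6 - 1*(-28515) = 6 + 28515 = 28521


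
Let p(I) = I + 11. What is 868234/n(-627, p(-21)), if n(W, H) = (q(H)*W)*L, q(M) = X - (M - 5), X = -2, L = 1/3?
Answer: -868234/2717 ≈ -319.56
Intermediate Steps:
L = ⅓ ≈ 0.33333
q(M) = 3 - M (q(M) = -2 - (M - 5) = -2 - (-5 + M) = -2 + (5 - M) = 3 - M)
p(I) = 11 + I
n(W, H) = W*(3 - H)/3 (n(W, H) = ((3 - H)*W)*(⅓) = (W*(3 - H))*(⅓) = W*(3 - H)/3)
868234/n(-627, p(-21)) = 868234/(((⅓)*(-627)*(3 - (11 - 21)))) = 868234/(((⅓)*(-627)*(3 - 1*(-10)))) = 868234/(((⅓)*(-627)*(3 + 10))) = 868234/(((⅓)*(-627)*13)) = 868234/(-2717) = 868234*(-1/2717) = -868234/2717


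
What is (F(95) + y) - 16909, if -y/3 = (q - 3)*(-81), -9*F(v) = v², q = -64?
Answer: -307735/9 ≈ -34193.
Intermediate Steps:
F(v) = -v²/9
y = -16281 (y = -3*(-64 - 3)*(-81) = -(-201)*(-81) = -3*5427 = -16281)
(F(95) + y) - 16909 = (-⅑*95² - 16281) - 16909 = (-⅑*9025 - 16281) - 16909 = (-9025/9 - 16281) - 16909 = -155554/9 - 16909 = -307735/9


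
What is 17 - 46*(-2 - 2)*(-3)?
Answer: -535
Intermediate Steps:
17 - 46*(-2 - 2)*(-3) = 17 - (-184)*(-3) = 17 - 46*12 = 17 - 552 = -535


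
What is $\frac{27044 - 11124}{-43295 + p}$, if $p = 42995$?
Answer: $- \frac{796}{15} \approx -53.067$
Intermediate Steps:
$\frac{27044 - 11124}{-43295 + p} = \frac{27044 - 11124}{-43295 + 42995} = \frac{15920}{-300} = 15920 \left(- \frac{1}{300}\right) = - \frac{796}{15}$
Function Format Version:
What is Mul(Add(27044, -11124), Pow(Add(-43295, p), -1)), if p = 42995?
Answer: Rational(-796, 15) ≈ -53.067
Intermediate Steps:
Mul(Add(27044, -11124), Pow(Add(-43295, p), -1)) = Mul(Add(27044, -11124), Pow(Add(-43295, 42995), -1)) = Mul(15920, Pow(-300, -1)) = Mul(15920, Rational(-1, 300)) = Rational(-796, 15)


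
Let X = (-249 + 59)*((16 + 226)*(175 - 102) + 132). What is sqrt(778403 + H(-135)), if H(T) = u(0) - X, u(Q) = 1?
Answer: 2*sqrt(1040006) ≈ 2039.6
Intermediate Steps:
X = -3381620 (X = -190*(242*73 + 132) = -190*(17666 + 132) = -190*17798 = -3381620)
H(T) = 3381621 (H(T) = 1 - 1*(-3381620) = 1 + 3381620 = 3381621)
sqrt(778403 + H(-135)) = sqrt(778403 + 3381621) = sqrt(4160024) = 2*sqrt(1040006)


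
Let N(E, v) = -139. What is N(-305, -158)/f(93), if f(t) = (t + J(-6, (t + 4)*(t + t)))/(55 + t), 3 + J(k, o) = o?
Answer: -5143/4533 ≈ -1.1346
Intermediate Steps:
J(k, o) = -3 + o
f(t) = (-3 + t + 2*t*(4 + t))/(55 + t) (f(t) = (t + (-3 + (t + 4)*(t + t)))/(55 + t) = (t + (-3 + (4 + t)*(2*t)))/(55 + t) = (t + (-3 + 2*t*(4 + t)))/(55 + t) = (-3 + t + 2*t*(4 + t))/(55 + t))
N(-305, -158)/f(93) = -139*(55 + 93)/(-3 + 93 + 2*93*(4 + 93)) = -139*148/(-3 + 93 + 2*93*97) = -139*148/(-3 + 93 + 18042) = -139/((1/148)*18132) = -139/4533/37 = -139*37/4533 = -5143/4533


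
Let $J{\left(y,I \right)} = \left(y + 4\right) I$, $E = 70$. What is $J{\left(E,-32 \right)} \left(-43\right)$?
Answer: $101824$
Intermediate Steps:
$J{\left(y,I \right)} = I \left(4 + y\right)$ ($J{\left(y,I \right)} = \left(4 + y\right) I = I \left(4 + y\right)$)
$J{\left(E,-32 \right)} \left(-43\right) = - 32 \left(4 + 70\right) \left(-43\right) = \left(-32\right) 74 \left(-43\right) = \left(-2368\right) \left(-43\right) = 101824$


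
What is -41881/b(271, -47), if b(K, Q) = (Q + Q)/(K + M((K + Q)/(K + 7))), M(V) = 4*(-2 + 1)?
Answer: 11182227/94 ≈ 1.1896e+5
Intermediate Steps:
M(V) = -4 (M(V) = 4*(-1) = -4)
b(K, Q) = 2*Q/(-4 + K) (b(K, Q) = (Q + Q)/(K - 4) = (2*Q)/(-4 + K) = 2*Q/(-4 + K))
-41881/b(271, -47) = -41881/(2*(-47)/(-4 + 271)) = -41881/(2*(-47)/267) = -41881/(2*(-47)*(1/267)) = -41881/(-94/267) = -41881*(-267/94) = 11182227/94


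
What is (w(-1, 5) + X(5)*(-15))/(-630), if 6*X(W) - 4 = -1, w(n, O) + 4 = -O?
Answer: 11/420 ≈ 0.026190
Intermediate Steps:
w(n, O) = -4 - O
X(W) = ½ (X(W) = ⅔ + (⅙)*(-1) = ⅔ - ⅙ = ½)
(w(-1, 5) + X(5)*(-15))/(-630) = ((-4 - 1*5) + (½)*(-15))/(-630) = ((-4 - 5) - 15/2)*(-1/630) = (-9 - 15/2)*(-1/630) = -33/2*(-1/630) = 11/420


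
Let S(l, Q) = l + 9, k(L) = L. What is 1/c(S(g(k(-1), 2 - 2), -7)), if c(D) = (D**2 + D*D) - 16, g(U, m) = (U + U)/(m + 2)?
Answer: 1/112 ≈ 0.0089286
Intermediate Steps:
g(U, m) = 2*U/(2 + m) (g(U, m) = (2*U)/(2 + m) = 2*U/(2 + m))
S(l, Q) = 9 + l
c(D) = -16 + 2*D**2 (c(D) = (D**2 + D**2) - 16 = 2*D**2 - 16 = -16 + 2*D**2)
1/c(S(g(k(-1), 2 - 2), -7)) = 1/(-16 + 2*(9 + 2*(-1)/(2 + (2 - 2)))**2) = 1/(-16 + 2*(9 + 2*(-1)/(2 + 0))**2) = 1/(-16 + 2*(9 + 2*(-1)/2)**2) = 1/(-16 + 2*(9 + 2*(-1)*(1/2))**2) = 1/(-16 + 2*(9 - 1)**2) = 1/(-16 + 2*8**2) = 1/(-16 + 2*64) = 1/(-16 + 128) = 1/112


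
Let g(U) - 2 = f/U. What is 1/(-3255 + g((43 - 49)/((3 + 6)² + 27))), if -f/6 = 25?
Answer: -1/553 ≈ -0.0018083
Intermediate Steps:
f = -150 (f = -6*25 = -150)
g(U) = 2 - 150/U
1/(-3255 + g((43 - 49)/((3 + 6)² + 27))) = 1/(-3255 + (2 - 150*((3 + 6)² + 27)/(43 - 49))) = 1/(-3255 + (2 - 150/((-6/(9² + 27))))) = 1/(-3255 + (2 - 150/((-6/(81 + 27))))) = 1/(-3255 + (2 - 150/((-6/108)))) = 1/(-3255 + (2 - 150/((-6*1/108)))) = 1/(-3255 + (2 - 150/(-1/18))) = 1/(-3255 + (2 - 150*(-18))) = 1/(-3255 + (2 + 2700)) = 1/(-3255 + 2702) = 1/(-553) = -1/553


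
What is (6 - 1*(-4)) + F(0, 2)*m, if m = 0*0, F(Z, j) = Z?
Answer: 10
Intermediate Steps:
m = 0
(6 - 1*(-4)) + F(0, 2)*m = (6 - 1*(-4)) + 0*0 = (6 + 4) + 0 = 10 + 0 = 10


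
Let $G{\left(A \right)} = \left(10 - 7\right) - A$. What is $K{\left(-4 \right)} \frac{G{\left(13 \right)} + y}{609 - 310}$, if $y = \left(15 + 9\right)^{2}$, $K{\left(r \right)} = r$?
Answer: $- \frac{2264}{299} \approx -7.5719$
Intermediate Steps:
$G{\left(A \right)} = 3 - A$ ($G{\left(A \right)} = \left(10 - 7\right) - A = 3 - A$)
$y = 576$ ($y = 24^{2} = 576$)
$K{\left(-4 \right)} \frac{G{\left(13 \right)} + y}{609 - 310} = - 4 \frac{\left(3 - 13\right) + 576}{609 - 310} = - 4 \frac{\left(3 - 13\right) + 576}{299} = - 4 \left(-10 + 576\right) \frac{1}{299} = - 4 \cdot 566 \cdot \frac{1}{299} = \left(-4\right) \frac{566}{299} = - \frac{2264}{299}$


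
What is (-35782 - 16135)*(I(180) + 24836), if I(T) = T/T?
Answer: -1289462529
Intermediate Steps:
I(T) = 1
(-35782 - 16135)*(I(180) + 24836) = (-35782 - 16135)*(1 + 24836) = -51917*24837 = -1289462529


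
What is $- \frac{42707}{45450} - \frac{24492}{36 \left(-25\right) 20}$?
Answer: $\frac{191353}{454500} \approx 0.42102$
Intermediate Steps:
$- \frac{42707}{45450} - \frac{24492}{36 \left(-25\right) 20} = \left(-42707\right) \frac{1}{45450} - \frac{24492}{\left(-900\right) 20} = - \frac{42707}{45450} - \frac{24492}{-18000} = - \frac{42707}{45450} - - \frac{2041}{1500} = - \frac{42707}{45450} + \frac{2041}{1500} = \frac{191353}{454500}$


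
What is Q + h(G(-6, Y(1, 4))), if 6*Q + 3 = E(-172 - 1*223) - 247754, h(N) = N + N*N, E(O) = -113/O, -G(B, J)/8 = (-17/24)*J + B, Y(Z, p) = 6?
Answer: -40866841/1185 ≈ -34487.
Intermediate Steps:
G(B, J) = -8*B + 17*J/3 (G(B, J) = -8*((-17/24)*J + B) = -8*((-17*1/24)*J + B) = -8*(-17*J/24 + B) = -8*(B - 17*J/24) = -8*B + 17*J/3)
h(N) = N + N**2
Q = -48931951/1185 (Q = -1/2 + (-113/(-172 - 1*223) - 247754)/6 = -1/2 + (-113/(-172 - 223) - 247754)/6 = -1/2 + (-113/(-395) - 247754)/6 = -1/2 + (-113*(-1/395) - 247754)/6 = -1/2 + (113/395 - 247754)/6 = -1/2 + (1/6)*(-97862717/395) = -1/2 - 97862717/2370 = -48931951/1185 ≈ -41293.)
Q + h(G(-6, Y(1, 4))) = -48931951/1185 + (-8*(-6) + (17/3)*6)*(1 + (-8*(-6) + (17/3)*6)) = -48931951/1185 + (48 + 34)*(1 + (48 + 34)) = -48931951/1185 + 82*(1 + 82) = -48931951/1185 + 82*83 = -48931951/1185 + 6806 = -40866841/1185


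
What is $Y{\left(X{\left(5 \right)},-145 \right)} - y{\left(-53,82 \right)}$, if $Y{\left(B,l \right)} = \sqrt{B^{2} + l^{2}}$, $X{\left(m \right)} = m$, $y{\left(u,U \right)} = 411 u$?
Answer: $21783 + 5 \sqrt{842} \approx 21928.0$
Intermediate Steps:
$Y{\left(X{\left(5 \right)},-145 \right)} - y{\left(-53,82 \right)} = \sqrt{5^{2} + \left(-145\right)^{2}} - 411 \left(-53\right) = \sqrt{25 + 21025} - -21783 = \sqrt{21050} + 21783 = 5 \sqrt{842} + 21783 = 21783 + 5 \sqrt{842}$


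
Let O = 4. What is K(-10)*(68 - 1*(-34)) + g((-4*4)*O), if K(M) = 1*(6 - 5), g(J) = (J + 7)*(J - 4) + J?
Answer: 3914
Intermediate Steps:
g(J) = J + (-4 + J)*(7 + J) (g(J) = (7 + J)*(-4 + J) + J = (-4 + J)*(7 + J) + J = J + (-4 + J)*(7 + J))
K(M) = 1 (K(M) = 1*1 = 1)
K(-10)*(68 - 1*(-34)) + g((-4*4)*O) = 1*(68 - 1*(-34)) + (-28 + (-4*4*4)² + 4*(-4*4*4)) = 1*(68 + 34) + (-28 + (-16*4)² + 4*(-16*4)) = 1*102 + (-28 + (-64)² + 4*(-64)) = 102 + (-28 + 4096 - 256) = 102 + 3812 = 3914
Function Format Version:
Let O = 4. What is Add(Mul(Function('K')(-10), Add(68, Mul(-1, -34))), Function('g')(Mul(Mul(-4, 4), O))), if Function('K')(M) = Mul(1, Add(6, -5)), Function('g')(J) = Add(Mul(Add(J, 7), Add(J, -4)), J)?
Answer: 3914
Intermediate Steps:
Function('g')(J) = Add(J, Mul(Add(-4, J), Add(7, J))) (Function('g')(J) = Add(Mul(Add(7, J), Add(-4, J)), J) = Add(Mul(Add(-4, J), Add(7, J)), J) = Add(J, Mul(Add(-4, J), Add(7, J))))
Function('K')(M) = 1 (Function('K')(M) = Mul(1, 1) = 1)
Add(Mul(Function('K')(-10), Add(68, Mul(-1, -34))), Function('g')(Mul(Mul(-4, 4), O))) = Add(Mul(1, Add(68, Mul(-1, -34))), Add(-28, Pow(Mul(Mul(-4, 4), 4), 2), Mul(4, Mul(Mul(-4, 4), 4)))) = Add(Mul(1, Add(68, 34)), Add(-28, Pow(Mul(-16, 4), 2), Mul(4, Mul(-16, 4)))) = Add(Mul(1, 102), Add(-28, Pow(-64, 2), Mul(4, -64))) = Add(102, Add(-28, 4096, -256)) = Add(102, 3812) = 3914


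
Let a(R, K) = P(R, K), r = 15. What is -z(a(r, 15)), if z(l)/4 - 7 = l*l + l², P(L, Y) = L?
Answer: -1828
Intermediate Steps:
a(R, K) = R
z(l) = 28 + 8*l² (z(l) = 28 + 4*(l*l + l²) = 28 + 4*(l² + l²) = 28 + 4*(2*l²) = 28 + 8*l²)
-z(a(r, 15)) = -(28 + 8*15²) = -(28 + 8*225) = -(28 + 1800) = -1*1828 = -1828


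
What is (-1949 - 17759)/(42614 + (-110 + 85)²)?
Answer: -19708/43239 ≈ -0.45579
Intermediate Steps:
(-1949 - 17759)/(42614 + (-110 + 85)²) = -19708/(42614 + (-25)²) = -19708/(42614 + 625) = -19708/43239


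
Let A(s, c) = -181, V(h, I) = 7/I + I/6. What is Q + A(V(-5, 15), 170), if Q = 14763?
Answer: 14582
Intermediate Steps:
V(h, I) = 7/I + I/6 (V(h, I) = 7/I + I*(1/6) = 7/I + I/6)
Q + A(V(-5, 15), 170) = 14763 - 181 = 14582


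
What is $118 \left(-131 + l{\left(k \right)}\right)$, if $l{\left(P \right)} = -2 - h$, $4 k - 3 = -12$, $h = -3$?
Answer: $-15340$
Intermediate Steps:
$k = - \frac{9}{4}$ ($k = \frac{3}{4} + \frac{1}{4} \left(-12\right) = \frac{3}{4} - 3 = - \frac{9}{4} \approx -2.25$)
$l{\left(P \right)} = 1$ ($l{\left(P \right)} = -2 - -3 = -2 + 3 = 1$)
$118 \left(-131 + l{\left(k \right)}\right) = 118 \left(-131 + 1\right) = 118 \left(-130\right) = -15340$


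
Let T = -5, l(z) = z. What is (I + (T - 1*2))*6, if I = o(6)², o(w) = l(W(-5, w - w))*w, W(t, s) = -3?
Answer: 1902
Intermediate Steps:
o(w) = -3*w
I = 324 (I = (-3*6)² = (-18)² = 324)
(I + (T - 1*2))*6 = (324 + (-5 - 1*2))*6 = (324 + (-5 - 2))*6 = (324 - 7)*6 = 317*6 = 1902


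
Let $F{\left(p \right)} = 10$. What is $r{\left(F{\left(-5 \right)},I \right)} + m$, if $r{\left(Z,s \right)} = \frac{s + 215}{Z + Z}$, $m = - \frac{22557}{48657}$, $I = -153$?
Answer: $\frac{427599}{162190} \approx 2.6364$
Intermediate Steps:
$m = - \frac{7519}{16219}$ ($m = \left(-22557\right) \frac{1}{48657} = - \frac{7519}{16219} \approx -0.46359$)
$r{\left(Z,s \right)} = \frac{215 + s}{2 Z}$
$r{\left(F{\left(-5 \right)},I \right)} + m = \frac{215 - 153}{2 \cdot 10} - \frac{7519}{16219} = \frac{1}{2} \cdot \frac{1}{10} \cdot 62 - \frac{7519}{16219} = \frac{31}{10} - \frac{7519}{16219} = \frac{427599}{162190}$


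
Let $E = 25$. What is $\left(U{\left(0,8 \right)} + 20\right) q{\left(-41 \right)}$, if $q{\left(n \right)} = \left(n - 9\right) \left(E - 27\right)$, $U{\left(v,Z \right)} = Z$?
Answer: $2800$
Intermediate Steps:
$q{\left(n \right)} = 18 - 2 n$ ($q{\left(n \right)} = \left(n - 9\right) \left(25 - 27\right) = \left(-9 + n\right) \left(-2\right) = 18 - 2 n$)
$\left(U{\left(0,8 \right)} + 20\right) q{\left(-41 \right)} = \left(8 + 20\right) \left(18 - -82\right) = 28 \left(18 + 82\right) = 28 \cdot 100 = 2800$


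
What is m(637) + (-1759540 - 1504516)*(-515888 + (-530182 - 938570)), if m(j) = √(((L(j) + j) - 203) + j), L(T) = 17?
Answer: 6477976099840 + 8*√17 ≈ 6.4780e+12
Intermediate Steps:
m(j) = √(-186 + 2*j) (m(j) = √(((17 + j) - 203) + j) = √((-186 + j) + j) = √(-186 + 2*j))
m(637) + (-1759540 - 1504516)*(-515888 + (-530182 - 938570)) = √(-186 + 2*637) + (-1759540 - 1504516)*(-515888 + (-530182 - 938570)) = √(-186 + 1274) - 3264056*(-515888 - 1468752) = √1088 - 3264056*(-1984640) = 8*√17 + 6477976099840 = 6477976099840 + 8*√17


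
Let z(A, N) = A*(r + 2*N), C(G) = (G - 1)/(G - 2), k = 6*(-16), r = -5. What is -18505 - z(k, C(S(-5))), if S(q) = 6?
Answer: -18745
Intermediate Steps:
k = -96
C(G) = (-1 + G)/(-2 + G)
z(A, N) = A*(-5 + 2*N)
-18505 - z(k, C(S(-5))) = -18505 - (-96)*(-5 + 2*((-1 + 6)/(-2 + 6))) = -18505 - (-96)*(-5 + 2*(5/4)) = -18505 - (-96)*(-5 + 5/2) = -18505 - (-96)*(-5)/2 = -18505 - 1*240 = -18505 - 240 = -18745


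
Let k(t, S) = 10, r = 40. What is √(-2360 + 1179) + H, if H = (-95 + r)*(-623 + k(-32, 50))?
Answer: 33715 + I*√1181 ≈ 33715.0 + 34.366*I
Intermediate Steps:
H = 33715 (H = (-95 + 40)*(-623 + 10) = -55*(-613) = 33715)
√(-2360 + 1179) + H = √(-2360 + 1179) + 33715 = √(-1181) + 33715 = I*√1181 + 33715 = 33715 + I*√1181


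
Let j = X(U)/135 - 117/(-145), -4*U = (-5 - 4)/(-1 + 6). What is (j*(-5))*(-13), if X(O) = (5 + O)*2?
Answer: 451763/7830 ≈ 57.696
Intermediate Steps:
U = 9/20 (U = -(-5 - 4)/(4*(-1 + 6)) = -(-9)/(4*5) = -¼*(-9/5) = 9/20 ≈ 0.45000)
X(O) = 10 + 2*O
j = 34751/39150 (j = (10 + 2*(9/20))/135 - 117/(-145) = (10 + 9/10)*(1/135) - 117*(-1/145) = (109/10)*(1/135) + 117/145 = 109/1350 + 117/145 = 34751/39150 ≈ 0.88764)
(j*(-5))*(-13) = ((34751/39150)*(-5))*(-13) = -34751/7830*(-13) = 451763/7830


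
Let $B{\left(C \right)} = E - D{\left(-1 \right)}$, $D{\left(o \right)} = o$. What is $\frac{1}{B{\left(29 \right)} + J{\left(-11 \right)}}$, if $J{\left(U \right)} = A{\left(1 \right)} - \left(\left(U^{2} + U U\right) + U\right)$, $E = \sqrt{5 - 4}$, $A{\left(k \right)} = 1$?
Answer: $- \frac{1}{228} \approx -0.004386$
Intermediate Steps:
$E = 1$ ($E = \sqrt{1} = 1$)
$B{\left(C \right)} = 2$ ($B{\left(C \right)} = 1 - -1 = 1 + 1 = 2$)
$J{\left(U \right)} = 1 - U - 2 U^{2}$ ($J{\left(U \right)} = 1 - \left(\left(U^{2} + U U\right) + U\right) = 1 - \left(\left(U^{2} + U^{2}\right) + U\right) = 1 - \left(2 U^{2} + U\right) = 1 - \left(U + 2 U^{2}\right) = 1 - U - 2 U^{2}$)
$\frac{1}{B{\left(29 \right)} + J{\left(-11 \right)}} = \frac{1}{2 - \left(-12 + 242\right)} = \frac{1}{2 + \left(1 + 11 - 242\right)} = \frac{1}{2 - 230} = \frac{1}{-228} = - \frac{1}{228}$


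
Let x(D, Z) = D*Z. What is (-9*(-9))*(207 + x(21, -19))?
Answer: -15552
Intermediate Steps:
(-9*(-9))*(207 + x(21, -19)) = (-9*(-9))*(207 + 21*(-19)) = 81*(207 - 399) = 81*(-192) = -15552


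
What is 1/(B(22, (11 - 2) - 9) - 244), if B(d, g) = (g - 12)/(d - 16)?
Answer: -1/246 ≈ -0.0040650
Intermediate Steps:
B(d, g) = (-12 + g)/(-16 + d)
1/(B(22, (11 - 2) - 9) - 244) = 1/((-12 + ((11 - 2) - 9))/(-16 + 22) - 244) = 1/((-12 + (9 - 9))/6 - 244) = 1/((-12 + 0)/6 - 244) = 1/((1/6)*(-12) - 244) = 1/(-2 - 244) = 1/(-246) = -1/246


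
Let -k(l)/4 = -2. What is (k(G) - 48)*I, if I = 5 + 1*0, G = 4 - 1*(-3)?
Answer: -200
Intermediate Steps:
G = 7 (G = 4 + 3 = 7)
I = 5 (I = 5 + 0 = 5)
k(l) = 8 (k(l) = -4*(-2) = 8)
(k(G) - 48)*I = (8 - 48)*5 = -40*5 = -200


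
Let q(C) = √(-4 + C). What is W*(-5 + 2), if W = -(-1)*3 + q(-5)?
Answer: -9 - 9*I ≈ -9.0 - 9.0*I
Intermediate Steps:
W = 3 + 3*I (W = -(-1)*3 + √(-4 - 5) = -1*(-3) + √(-9) = 3 + 3*I ≈ 3.0 + 3.0*I)
W*(-5 + 2) = (3 + 3*I)*(-5 + 2) = (3 + 3*I)*(-3) = -9 - 9*I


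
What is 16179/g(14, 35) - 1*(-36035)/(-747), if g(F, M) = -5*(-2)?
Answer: 11725363/7470 ≈ 1569.7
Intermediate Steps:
g(F, M) = 10
16179/g(14, 35) - 1*(-36035)/(-747) = 16179/10 - 1*(-36035)/(-747) = 16179*(1/10) + 36035*(-1/747) = 16179/10 - 36035/747 = 11725363/7470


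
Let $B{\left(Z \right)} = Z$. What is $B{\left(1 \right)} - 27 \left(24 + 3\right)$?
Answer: $-728$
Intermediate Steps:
$B{\left(1 \right)} - 27 \left(24 + 3\right) = 1 - 27 \left(24 + 3\right) = 1 - 729 = -728$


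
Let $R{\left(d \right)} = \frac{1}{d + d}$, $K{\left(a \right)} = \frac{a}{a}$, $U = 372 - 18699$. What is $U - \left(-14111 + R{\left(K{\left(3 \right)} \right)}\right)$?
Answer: $- \frac{8433}{2} \approx -4216.5$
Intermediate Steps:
$U = -18327$
$K{\left(a \right)} = 1$
$R{\left(d \right)} = \frac{1}{2 d}$
$U - \left(-14111 + R{\left(K{\left(3 \right)} \right)}\right) = -18327 + \left(14111 - \frac{1}{2 \cdot 1}\right) = -18327 + \left(14111 - \frac{1}{2} \cdot 1\right) = -18327 + \left(14111 - \frac{1}{2}\right) = -18327 + \frac{28221}{2} = - \frac{8433}{2}$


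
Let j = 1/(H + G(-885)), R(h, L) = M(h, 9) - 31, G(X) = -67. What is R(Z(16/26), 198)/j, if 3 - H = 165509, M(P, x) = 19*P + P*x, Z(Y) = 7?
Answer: -27319545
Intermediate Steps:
H = -165506 (H = 3 - 1*165509 = 3 - 165509 = -165506)
R(h, L) = -31 + 28*h (R(h, L) = h*(19 + 9) - 31 = h*28 - 31 = 28*h - 31 = -31 + 28*h)
j = -1/165573 (j = 1/(-165506 - 67) = 1/(-165573) = -1/165573 ≈ -6.0396e-6)
R(Z(16/26), 198)/j = (-31 + 28*7)/(-1/165573) = (-31 + 196)*(-165573) = 165*(-165573) = -27319545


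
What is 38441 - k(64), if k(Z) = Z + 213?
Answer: 38164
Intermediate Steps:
k(Z) = 213 + Z
38441 - k(64) = 38441 - (213 + 64) = 38441 - 1*277 = 38441 - 277 = 38164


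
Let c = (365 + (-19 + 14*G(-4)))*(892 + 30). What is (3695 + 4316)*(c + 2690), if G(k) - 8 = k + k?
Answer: 2577154722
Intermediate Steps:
G(k) = 8 + 2*k (G(k) = 8 + (k + k) = 8 + 2*k)
c = 319012 (c = (365 + (-19 + 14*(8 + 2*(-4))))*(892 + 30) = (365 + (-19 + 14*(8 - 8)))*922 = (365 + (-19 + 14*0))*922 = (365 + (-19 + 0))*922 = (365 - 19)*922 = 346*922 = 319012)
(3695 + 4316)*(c + 2690) = (3695 + 4316)*(319012 + 2690) = 8011*321702 = 2577154722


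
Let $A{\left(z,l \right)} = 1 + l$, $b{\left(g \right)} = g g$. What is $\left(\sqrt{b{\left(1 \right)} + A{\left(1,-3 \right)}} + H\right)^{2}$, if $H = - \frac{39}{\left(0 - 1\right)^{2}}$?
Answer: $\left(39 - i\right)^{2} \approx 1520.0 - 78.0 i$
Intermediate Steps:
$b{\left(g \right)} = g^{2}$
$H = -39$ ($H = - \frac{39}{\left(-1\right)^{2}} = - \frac{39}{1} = \left(-39\right) 1 = -39$)
$\left(\sqrt{b{\left(1 \right)} + A{\left(1,-3 \right)}} + H\right)^{2} = \left(\sqrt{1^{2} + \left(1 - 3\right)} - 39\right)^{2} = \left(\sqrt{1 - 2} - 39\right)^{2} = \left(\sqrt{-1} - 39\right)^{2} = \left(i - 39\right)^{2} = \left(-39 + i\right)^{2}$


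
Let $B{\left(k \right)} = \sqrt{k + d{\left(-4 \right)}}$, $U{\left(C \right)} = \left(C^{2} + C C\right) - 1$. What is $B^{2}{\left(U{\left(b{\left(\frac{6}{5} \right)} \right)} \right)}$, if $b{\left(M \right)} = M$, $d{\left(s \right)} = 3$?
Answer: $\frac{122}{25} \approx 4.88$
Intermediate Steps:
$U{\left(C \right)} = -1 + 2 C^{2}$ ($U{\left(C \right)} = \left(C^{2} + C^{2}\right) - 1 = 2 C^{2} - 1 = -1 + 2 C^{2}$)
$B{\left(k \right)} = \sqrt{3 + k}$ ($B{\left(k \right)} = \sqrt{k + 3} = \sqrt{3 + k}$)
$B^{2}{\left(U{\left(b{\left(\frac{6}{5} \right)} \right)} \right)} = \left(\sqrt{3 - \left(1 - 2 \left(\frac{6}{5}\right)^{2}\right)}\right)^{2} = \left(\sqrt{3 + \left(-1 + 2 \cdot \frac{36}{25}\right)}\right)^{2} = \left(\sqrt{3 + \left(-1 + \frac{72}{25}\right)}\right)^{2} = \left(\sqrt{3 + \frac{47}{25}}\right)^{2} = \left(\sqrt{\frac{122}{25}}\right)^{2} = \left(\frac{\sqrt{122}}{5}\right)^{2} = \frac{122}{25}$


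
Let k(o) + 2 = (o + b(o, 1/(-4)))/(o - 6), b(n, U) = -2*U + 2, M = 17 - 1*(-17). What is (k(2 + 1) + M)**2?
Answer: 32761/36 ≈ 910.03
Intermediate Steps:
M = 34 (M = 17 + 17 = 34)
b(n, U) = 2 - 2*U
k(o) = -2 + (5/2 + o)/(-6 + o) (k(o) = -2 + (o + (2 - 2/(-4)))/(o - 6) = -2 + (o + (2 - 2*(-1/4)))/(-6 + o) = -2 + (o + (2 + 1/2))/(-6 + o) = -2 + (o + 5/2)/(-6 + o) = -2 + (5/2 + o)/(-6 + o))
(k(2 + 1) + M)**2 = ((29/2 - (2 + 1))/(-6 + (2 + 1)) + 34)**2 = ((29/2 - 1*3)/(-6 + 3) + 34)**2 = ((29/2 - 3)/(-3) + 34)**2 = (-1/3*23/2 + 34)**2 = (-23/6 + 34)**2 = (181/6)**2 = 32761/36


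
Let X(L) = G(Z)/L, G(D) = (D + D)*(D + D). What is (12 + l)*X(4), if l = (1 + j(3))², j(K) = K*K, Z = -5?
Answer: 2800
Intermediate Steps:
j(K) = K²
G(D) = 4*D² (G(D) = (2*D)*(2*D) = 4*D²)
l = 100 (l = (1 + 3²)² = (1 + 9)² = 10² = 100)
X(L) = 100/L (X(L) = (4*(-5)²)/L = (4*25)/L = 100/L)
(12 + l)*X(4) = (12 + 100)*(100/4) = 112*(100*(¼)) = 112*25 = 2800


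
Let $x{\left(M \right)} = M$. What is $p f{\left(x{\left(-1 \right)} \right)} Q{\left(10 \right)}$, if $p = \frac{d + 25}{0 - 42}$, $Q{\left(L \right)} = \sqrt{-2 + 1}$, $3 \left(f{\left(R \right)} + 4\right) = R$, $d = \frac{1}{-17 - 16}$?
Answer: $\frac{5356 i}{2079} \approx 2.5762 i$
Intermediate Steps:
$d = - \frac{1}{33}$ ($d = \frac{1}{-33} = - \frac{1}{33} \approx -0.030303$)
$f{\left(R \right)} = -4 + \frac{R}{3}$
$Q{\left(L \right)} = i$ ($Q{\left(L \right)} = \sqrt{-1} = i$)
$p = - \frac{412}{693}$ ($p = \frac{- \frac{1}{33} + 25}{0 - 42} = \frac{824}{33 \left(-42\right)} = \frac{824}{33} \left(- \frac{1}{42}\right) = - \frac{412}{693} \approx -0.59452$)
$p f{\left(x{\left(-1 \right)} \right)} Q{\left(10 \right)} = - \frac{412 \left(-4 + \frac{1}{3} \left(-1\right)\right)}{693} i = - \frac{412 \left(-4 - \frac{1}{3}\right)}{693} i = \left(- \frac{412}{693}\right) \left(- \frac{13}{3}\right) i = \frac{5356 i}{2079}$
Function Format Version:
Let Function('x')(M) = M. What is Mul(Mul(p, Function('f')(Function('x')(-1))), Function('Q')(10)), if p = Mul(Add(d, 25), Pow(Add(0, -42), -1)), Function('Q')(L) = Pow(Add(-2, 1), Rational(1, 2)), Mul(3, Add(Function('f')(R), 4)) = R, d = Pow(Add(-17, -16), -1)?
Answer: Mul(Rational(5356, 2079), I) ≈ Mul(2.5762, I)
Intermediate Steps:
d = Rational(-1, 33) (d = Pow(-33, -1) = Rational(-1, 33) ≈ -0.030303)
Function('f')(R) = Add(-4, Mul(Rational(1, 3), R))
Function('Q')(L) = I (Function('Q')(L) = Pow(-1, Rational(1, 2)) = I)
p = Rational(-412, 693) (p = Mul(Add(Rational(-1, 33), 25), Pow(Add(0, -42), -1)) = Mul(Rational(824, 33), Pow(-42, -1)) = Mul(Rational(824, 33), Rational(-1, 42)) = Rational(-412, 693) ≈ -0.59452)
Mul(Mul(p, Function('f')(Function('x')(-1))), Function('Q')(10)) = Mul(Mul(Rational(-412, 693), Add(-4, Mul(Rational(1, 3), -1))), I) = Mul(Mul(Rational(-412, 693), Add(-4, Rational(-1, 3))), I) = Mul(Mul(Rational(-412, 693), Rational(-13, 3)), I) = Mul(Rational(5356, 2079), I)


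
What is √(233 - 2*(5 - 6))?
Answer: √235 ≈ 15.330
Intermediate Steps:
√(233 - 2*(5 - 6)) = √(233 - 2*(-1)) = √(233 + 2) = √235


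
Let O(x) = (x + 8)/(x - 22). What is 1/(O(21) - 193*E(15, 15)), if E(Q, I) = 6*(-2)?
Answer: 1/2287 ≈ 0.00043725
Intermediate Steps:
E(Q, I) = -12
O(x) = (8 + x)/(-22 + x)
1/(O(21) - 193*E(15, 15)) = 1/((8 + 21)/(-22 + 21) - 193*(-12)) = 1/(29/(-1) + 2316) = 1/(-1*29 + 2316) = 1/(-29 + 2316) = 1/2287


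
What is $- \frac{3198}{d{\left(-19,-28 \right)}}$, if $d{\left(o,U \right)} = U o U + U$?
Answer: $\frac{3}{14} \approx 0.21429$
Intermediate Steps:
$d{\left(o,U \right)} = U + o U^{2}$ ($d{\left(o,U \right)} = o U^{2} + U = U + o U^{2}$)
$- \frac{3198}{d{\left(-19,-28 \right)}} = - \frac{3198}{\left(-28\right) \left(1 - -532\right)} = - \frac{3198}{\left(-28\right) \left(1 + 532\right)} = - \frac{3198}{\left(-28\right) 533} = - \frac{3198}{-14924} = \left(-3198\right) \left(- \frac{1}{14924}\right) = \frac{3}{14}$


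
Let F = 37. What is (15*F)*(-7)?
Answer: -3885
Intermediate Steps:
(15*F)*(-7) = (15*37)*(-7) = 555*(-7) = -3885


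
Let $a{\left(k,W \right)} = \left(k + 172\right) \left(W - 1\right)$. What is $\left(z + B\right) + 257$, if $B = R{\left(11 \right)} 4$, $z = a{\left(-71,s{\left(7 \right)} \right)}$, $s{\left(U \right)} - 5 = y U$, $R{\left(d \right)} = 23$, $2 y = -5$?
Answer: $- \frac{2029}{2} \approx -1014.5$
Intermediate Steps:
$y = - \frac{5}{2}$ ($y = \frac{1}{2} \left(-5\right) = - \frac{5}{2} \approx -2.5$)
$s{\left(U \right)} = 5 - \frac{5 U}{2}$
$a{\left(k,W \right)} = \left(-1 + W\right) \left(172 + k\right)$ ($a{\left(k,W \right)} = \left(172 + k\right) \left(-1 + W\right) = \left(-1 + W\right) \left(172 + k\right)$)
$z = - \frac{2727}{2}$ ($z = -172 - -71 + 172 \left(5 - \frac{35}{2}\right) + \left(5 - \frac{35}{2}\right) \left(-71\right) = -172 + 71 + 172 \left(5 - \frac{35}{2}\right) + \left(5 - \frac{35}{2}\right) \left(-71\right) = -172 + 71 + 172 \left(- \frac{25}{2}\right) - - \frac{1775}{2} = -172 + 71 - 2150 + \frac{1775}{2} = - \frac{2727}{2} \approx -1363.5$)
$B = 92$ ($B = 23 \cdot 4 = 92$)
$\left(z + B\right) + 257 = \left(- \frac{2727}{2} + 92\right) + 257 = - \frac{2543}{2} + 257 = - \frac{2029}{2}$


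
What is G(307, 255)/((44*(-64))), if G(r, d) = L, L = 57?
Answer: -57/2816 ≈ -0.020241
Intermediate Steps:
G(r, d) = 57
G(307, 255)/((44*(-64))) = 57/((44*(-64))) = 57/(-2816) = 57*(-1/2816) = -57/2816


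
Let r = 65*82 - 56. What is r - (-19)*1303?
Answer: 30031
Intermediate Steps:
r = 5274 (r = 5330 - 56 = 5274)
r - (-19)*1303 = 5274 - (-19)*1303 = 5274 - 1*(-24757) = 5274 + 24757 = 30031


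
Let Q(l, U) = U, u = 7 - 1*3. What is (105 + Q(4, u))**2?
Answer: 11881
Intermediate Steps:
u = 4 (u = 7 - 3 = 4)
(105 + Q(4, u))**2 = (105 + 4)**2 = 109**2 = 11881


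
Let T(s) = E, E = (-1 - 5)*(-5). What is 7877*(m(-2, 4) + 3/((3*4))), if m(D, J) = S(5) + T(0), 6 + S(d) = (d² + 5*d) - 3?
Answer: 2244945/4 ≈ 5.6124e+5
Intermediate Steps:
E = 30 (E = -6*(-5) = 30)
T(s) = 30
S(d) = -9 + d² + 5*d (S(d) = -6 + ((d² + 5*d) - 3) = -6 + (-3 + d² + 5*d) = -9 + d² + 5*d)
m(D, J) = 71 (m(D, J) = (-9 + 5² + 5*5) + 30 = (-9 + 25 + 25) + 30 = 41 + 30 = 71)
7877*(m(-2, 4) + 3/((3*4))) = 7877*(71 + 3/((3*4))) = 7877*(71 + 3/12) = 7877*(71 + 3*(1/12)) = 7877*(71 + ¼) = 7877*(285/4) = 2244945/4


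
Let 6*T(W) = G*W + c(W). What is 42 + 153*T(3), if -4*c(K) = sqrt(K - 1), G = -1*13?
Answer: -1905/2 - 51*sqrt(2)/8 ≈ -961.52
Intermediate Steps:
G = -13
c(K) = -sqrt(-1 + K)/4 (c(K) = -sqrt(K - 1)/4 = -sqrt(-1 + K)/4)
T(W) = -13*W/6 - sqrt(-1 + W)/24 (T(W) = (-13*W - sqrt(-1 + W)/4)/6 = -13*W/6 - sqrt(-1 + W)/24)
42 + 153*T(3) = 42 + 153*(-13/6*3 - sqrt(-1 + 3)/24) = 42 + 153*(-13/2 - sqrt(2)/24) = 42 + (-1989/2 - 51*sqrt(2)/8) = -1905/2 - 51*sqrt(2)/8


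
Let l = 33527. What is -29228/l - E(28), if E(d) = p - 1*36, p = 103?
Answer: -2275537/33527 ≈ -67.872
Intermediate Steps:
E(d) = 67 (E(d) = 103 - 1*36 = 103 - 36 = 67)
-29228/l - E(28) = -29228/33527 - 1*67 = -29228*1/33527 - 67 = -29228/33527 - 67 = -2275537/33527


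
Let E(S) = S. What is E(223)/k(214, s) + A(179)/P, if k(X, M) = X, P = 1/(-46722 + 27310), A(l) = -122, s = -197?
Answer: 506808719/214 ≈ 2.3683e+6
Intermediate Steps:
P = -1/19412 (P = 1/(-19412) = -1/19412 ≈ -5.1515e-5)
E(223)/k(214, s) + A(179)/P = 223/214 - 122/(-1/19412) = 223*(1/214) - 122*(-19412) = 223/214 + 2368264 = 506808719/214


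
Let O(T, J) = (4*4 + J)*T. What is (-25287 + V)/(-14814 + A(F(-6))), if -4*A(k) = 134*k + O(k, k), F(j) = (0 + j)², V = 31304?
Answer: -6017/16488 ≈ -0.36493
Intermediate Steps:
O(T, J) = T*(16 + J) (O(T, J) = (16 + J)*T = T*(16 + J))
F(j) = j²
A(k) = -67*k/2 - k*(16 + k)/4 (A(k) = -(134*k + k*(16 + k))/4 = -67*k/2 - k*(16 + k)/4)
(-25287 + V)/(-14814 + A(F(-6))) = (-25287 + 31304)/(-14814 + (¼)*(-6)²*(-150 - 1*(-6)²)) = 6017/(-14814 + (¼)*36*(-150 - 1*36)) = 6017/(-14814 + (¼)*36*(-150 - 36)) = 6017/(-14814 + (¼)*36*(-186)) = 6017/(-14814 - 1674) = 6017/(-16488) = 6017*(-1/16488) = -6017/16488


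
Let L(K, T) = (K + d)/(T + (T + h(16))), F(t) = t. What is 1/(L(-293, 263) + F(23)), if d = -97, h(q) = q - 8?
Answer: 89/1982 ≈ 0.044904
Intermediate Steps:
h(q) = -8 + q
L(K, T) = (-97 + K)/(8 + 2*T) (L(K, T) = (K - 97)/(T + (T + (-8 + 16))) = (-97 + K)/(T + (T + 8)) = (-97 + K)/(T + (8 + T)) = (-97 + K)/(8 + 2*T))
1/(L(-293, 263) + F(23)) = 1/((-97 - 293)/(2*(4 + 263)) + 23) = 1/((½)*(-390)/267 + 23) = 1/((½)*(1/267)*(-390) + 23) = 1/(-65/89 + 23) = 1/(1982/89) = 89/1982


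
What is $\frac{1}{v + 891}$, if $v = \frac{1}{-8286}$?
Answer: $\frac{8286}{7382825} \approx 0.0011223$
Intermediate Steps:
$v = - \frac{1}{8286} \approx -0.00012069$
$\frac{1}{v + 891} = \frac{1}{- \frac{1}{8286} + 891} = \frac{1}{\frac{7382825}{8286}} = \frac{8286}{7382825}$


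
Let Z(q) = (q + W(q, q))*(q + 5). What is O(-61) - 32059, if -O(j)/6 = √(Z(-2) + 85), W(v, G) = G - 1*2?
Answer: -32059 - 6*√67 ≈ -32108.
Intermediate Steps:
W(v, G) = -2 + G (W(v, G) = G - 2 = -2 + G)
Z(q) = (-2 + 2*q)*(5 + q) (Z(q) = (q + (-2 + q))*(q + 5) = (-2 + 2*q)*(5 + q))
O(j) = -6*√67 (O(j) = -6*√((-10 + 2*(-2)² + 8*(-2)) + 85) = -6*√((-10 + 2*4 - 16) + 85) = -6*√((-10 + 8 - 16) + 85) = -6*√(-18 + 85) = -6*√67)
O(-61) - 32059 = -6*√67 - 32059 = -32059 - 6*√67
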